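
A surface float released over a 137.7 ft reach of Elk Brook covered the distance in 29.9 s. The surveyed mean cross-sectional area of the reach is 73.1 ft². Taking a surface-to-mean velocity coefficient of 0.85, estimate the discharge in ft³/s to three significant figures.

v_surface = L / t̄ = 137.7 / 29.9 = 4.605 ft/s
v_mean = 0.85 × 4.605 = 3.915 ft/s
Q = A × v_mean = 73.1 × 3.915 = 286.2 ft³/s

286 ft³/s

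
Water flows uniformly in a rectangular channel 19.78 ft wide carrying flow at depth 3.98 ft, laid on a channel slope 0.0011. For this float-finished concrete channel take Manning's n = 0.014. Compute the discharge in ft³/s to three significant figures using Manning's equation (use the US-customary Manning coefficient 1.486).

A = b·y = 19.78 × 3.98 = 78.72 ft²
P = b + 2y = 19.78 + 2×3.98 = 27.74 ft
R = A/P = 78.72/27.74 = 2.838 ft
Q = (1.486/n)·A·R^(2/3)·S^(1/2) = (1.486/0.014) × 78.72 × 2.838^(2/3) × 0.0011^(1/2) = 555.5 ft³/s

556 ft³/s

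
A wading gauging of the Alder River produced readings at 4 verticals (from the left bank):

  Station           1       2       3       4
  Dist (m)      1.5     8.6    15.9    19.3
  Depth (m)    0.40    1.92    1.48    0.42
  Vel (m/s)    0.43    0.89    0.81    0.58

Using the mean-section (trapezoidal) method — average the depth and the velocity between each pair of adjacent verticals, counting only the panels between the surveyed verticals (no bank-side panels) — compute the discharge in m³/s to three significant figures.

18.2 m³/s

Panel 1-2: Δb = 7.1 m, d̄ = (0.40+1.92)/2 = 1.16, v̄ = (0.43+0.89)/2 = 0.66 → q = 7.1×1.16×0.66 = 5.436 m³/s
Panel 2-3: Δb = 7.3 m, d̄ = (1.92+1.48)/2 = 1.7, v̄ = (0.89+0.81)/2 = 0.85 → q = 7.3×1.7×0.85 = 10.55 m³/s
Panel 3-4: Δb = 3.4 m, d̄ = (1.48+0.42)/2 = 0.95, v̄ = (0.81+0.58)/2 = 0.695 → q = 3.4×0.95×0.695 = 2.245 m³/s
Q = Σ q = 18.23 m³/s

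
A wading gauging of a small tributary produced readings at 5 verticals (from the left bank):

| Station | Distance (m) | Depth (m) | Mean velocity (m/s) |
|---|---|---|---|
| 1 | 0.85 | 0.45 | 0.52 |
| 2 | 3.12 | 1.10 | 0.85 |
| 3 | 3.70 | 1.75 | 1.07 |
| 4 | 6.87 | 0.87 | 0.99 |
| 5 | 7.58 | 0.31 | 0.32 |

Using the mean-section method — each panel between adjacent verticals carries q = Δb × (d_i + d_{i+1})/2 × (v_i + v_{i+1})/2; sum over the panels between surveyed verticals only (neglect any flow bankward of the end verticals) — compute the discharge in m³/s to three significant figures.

6.55 m³/s

Panel 1-2: Δb = 2.27 m, d̄ = (0.45+1.10)/2 = 0.775, v̄ = (0.52+0.85)/2 = 0.685 → q = 2.27×0.775×0.685 = 1.205 m³/s
Panel 2-3: Δb = 0.58 m, d̄ = (1.10+1.75)/2 = 1.425, v̄ = (0.85+1.07)/2 = 0.96 → q = 0.58×1.425×0.96 = 0.7934 m³/s
Panel 3-4: Δb = 3.17 m, d̄ = (1.75+0.87)/2 = 1.31, v̄ = (1.07+0.99)/2 = 1.03 → q = 3.17×1.31×1.03 = 4.277 m³/s
Panel 4-5: Δb = 0.71 m, d̄ = (0.87+0.31)/2 = 0.59, v̄ = (0.99+0.32)/2 = 0.655 → q = 0.71×0.59×0.655 = 0.2744 m³/s
Q = Σ q = 6.550 m³/s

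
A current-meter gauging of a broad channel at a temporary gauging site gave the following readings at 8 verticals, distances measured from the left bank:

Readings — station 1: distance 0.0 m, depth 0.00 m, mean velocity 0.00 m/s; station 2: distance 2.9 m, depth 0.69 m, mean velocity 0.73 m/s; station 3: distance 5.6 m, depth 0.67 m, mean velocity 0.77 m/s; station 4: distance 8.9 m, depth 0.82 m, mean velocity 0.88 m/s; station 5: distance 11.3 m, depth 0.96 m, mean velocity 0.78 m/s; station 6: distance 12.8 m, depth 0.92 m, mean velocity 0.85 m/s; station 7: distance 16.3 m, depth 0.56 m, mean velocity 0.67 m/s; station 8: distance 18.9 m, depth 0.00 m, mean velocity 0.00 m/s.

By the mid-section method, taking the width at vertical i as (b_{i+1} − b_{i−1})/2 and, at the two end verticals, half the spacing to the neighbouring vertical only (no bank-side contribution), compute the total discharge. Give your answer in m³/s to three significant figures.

w_2 = (5.6 − 0.0)/2 = 2.8 m; q_2 = 0.73 × 0.69 × 2.8 = 1.410 m³/s
w_3 = (8.9 − 2.9)/2 = 3 m; q_3 = 0.77 × 0.67 × 3 = 1.548 m³/s
w_4 = (11.3 − 5.6)/2 = 2.85 m; q_4 = 0.88 × 0.82 × 2.85 = 2.057 m³/s
w_5 = (12.8 − 8.9)/2 = 1.95 m; q_5 = 0.78 × 0.96 × 1.95 = 1.460 m³/s
w_6 = (16.3 − 11.3)/2 = 2.5 m; q_6 = 0.85 × 0.92 × 2.5 = 1.955 m³/s
w_7 = (18.9 − 12.8)/2 = 3.05 m; q_7 = 0.67 × 0.56 × 3.05 = 1.144 m³/s
Stations 1, 8 contribute zero (depth or velocity is 0).
Q = Σ qᵢ = 9.574 m³/s

9.57 m³/s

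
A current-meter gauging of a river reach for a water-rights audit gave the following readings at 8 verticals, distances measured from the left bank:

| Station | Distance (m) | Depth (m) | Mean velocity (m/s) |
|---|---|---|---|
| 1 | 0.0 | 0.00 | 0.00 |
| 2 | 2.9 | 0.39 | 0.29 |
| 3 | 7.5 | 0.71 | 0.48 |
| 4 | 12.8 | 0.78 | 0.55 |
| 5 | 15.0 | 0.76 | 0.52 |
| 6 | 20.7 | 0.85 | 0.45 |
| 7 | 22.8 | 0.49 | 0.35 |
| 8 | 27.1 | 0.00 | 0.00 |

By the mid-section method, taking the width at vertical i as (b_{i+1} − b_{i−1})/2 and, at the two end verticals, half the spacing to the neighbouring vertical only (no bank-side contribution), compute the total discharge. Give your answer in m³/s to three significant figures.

7.32 m³/s

w_2 = (7.5 − 0.0)/2 = 3.75 m; q_2 = 0.29 × 0.39 × 3.75 = 0.4241 m³/s
w_3 = (12.8 − 2.9)/2 = 4.95 m; q_3 = 0.48 × 0.71 × 4.95 = 1.687 m³/s
w_4 = (15.0 − 7.5)/2 = 3.75 m; q_4 = 0.55 × 0.78 × 3.75 = 1.609 m³/s
w_5 = (20.7 − 12.8)/2 = 3.95 m; q_5 = 0.52 × 0.76 × 3.95 = 1.561 m³/s
w_6 = (22.8 − 15.0)/2 = 3.9 m; q_6 = 0.45 × 0.85 × 3.9 = 1.492 m³/s
w_7 = (27.1 − 20.7)/2 = 3.2 m; q_7 = 0.35 × 0.49 × 3.2 = 0.5488 m³/s
Stations 1, 8 contribute zero (depth or velocity is 0).
Q = Σ qᵢ = 7.321 m³/s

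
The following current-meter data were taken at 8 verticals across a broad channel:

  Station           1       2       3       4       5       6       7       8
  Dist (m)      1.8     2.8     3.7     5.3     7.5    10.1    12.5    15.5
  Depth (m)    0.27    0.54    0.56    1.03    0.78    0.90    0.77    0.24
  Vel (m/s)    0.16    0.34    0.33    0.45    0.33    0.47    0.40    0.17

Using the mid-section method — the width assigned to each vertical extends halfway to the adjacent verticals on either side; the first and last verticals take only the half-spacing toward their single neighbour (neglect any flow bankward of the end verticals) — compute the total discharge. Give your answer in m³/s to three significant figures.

3.88 m³/s

w_1 = (2.8 − 1.8)/2 = 0.5 m; q_1 = 0.16 × 0.27 × 0.5 = 0.02160 m³/s
w_2 = (3.7 − 1.8)/2 = 0.95 m; q_2 = 0.34 × 0.54 × 0.95 = 0.1744 m³/s
w_3 = (5.3 − 2.8)/2 = 1.25 m; q_3 = 0.33 × 0.56 × 1.25 = 0.2310 m³/s
w_4 = (7.5 − 3.7)/2 = 1.9 m; q_4 = 0.45 × 1.03 × 1.9 = 0.8807 m³/s
w_5 = (10.1 − 5.3)/2 = 2.4 m; q_5 = 0.33 × 0.78 × 2.4 = 0.6178 m³/s
w_6 = (12.5 − 7.5)/2 = 2.5 m; q_6 = 0.47 × 0.90 × 2.5 = 1.058 m³/s
w_7 = (15.5 − 10.1)/2 = 2.7 m; q_7 = 0.40 × 0.77 × 2.7 = 0.8316 m³/s
w_8 = (15.5 − 12.5)/2 = 1.5 m; q_8 = 0.17 × 0.24 × 1.5 = 0.06120 m³/s
Q = Σ qᵢ = 3.876 m³/s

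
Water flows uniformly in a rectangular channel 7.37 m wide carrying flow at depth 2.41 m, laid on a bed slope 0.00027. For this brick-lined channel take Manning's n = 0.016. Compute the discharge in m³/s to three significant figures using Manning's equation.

A = b·y = 7.37 × 2.41 = 17.76 m²
P = b + 2y = 7.37 + 2×2.41 = 12.19 m
R = A/P = 17.76/12.19 = 1.457 m
Q = (1/n)·A·R^(2/3)·S^(1/2) = (1/0.016) × 17.76 × 1.457^(2/3) × 0.00027^(1/2) = 23.44 m³/s

23.4 m³/s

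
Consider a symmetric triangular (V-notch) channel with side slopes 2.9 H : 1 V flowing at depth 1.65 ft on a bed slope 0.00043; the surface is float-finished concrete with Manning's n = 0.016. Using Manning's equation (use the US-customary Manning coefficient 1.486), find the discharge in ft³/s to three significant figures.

A = z·y² = 2.9×1.65² = 7.895 ft²
P = 2y√(1+z²) = 2×1.65×√(1+2.9²) = 10.12 ft
R = A/P = 7.895/10.12 = 0.7799 ft
Q = (1.486/n)·A·R^(2/3)·S^(1/2) = (1.486/0.016) × 7.895 × 0.7799^(2/3) × 0.00043^(1/2) = 12.88 ft³/s

12.9 ft³/s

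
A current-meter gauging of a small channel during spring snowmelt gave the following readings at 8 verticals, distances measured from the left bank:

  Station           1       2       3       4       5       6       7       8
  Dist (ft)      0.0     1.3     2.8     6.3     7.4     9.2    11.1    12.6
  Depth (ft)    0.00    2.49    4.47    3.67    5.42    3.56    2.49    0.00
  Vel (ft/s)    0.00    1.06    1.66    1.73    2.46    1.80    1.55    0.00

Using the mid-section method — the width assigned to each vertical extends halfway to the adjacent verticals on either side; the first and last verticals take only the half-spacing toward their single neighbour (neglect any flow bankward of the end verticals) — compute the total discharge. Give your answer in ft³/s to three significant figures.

w_2 = (2.8 − 0.0)/2 = 1.4 ft; q_2 = 1.06 × 2.49 × 1.4 = 3.695 ft³/s
w_3 = (6.3 − 1.3)/2 = 2.5 ft; q_3 = 1.66 × 4.47 × 2.5 = 18.55 ft³/s
w_4 = (7.4 − 2.8)/2 = 2.3 ft; q_4 = 1.73 × 3.67 × 2.3 = 14.60 ft³/s
w_5 = (9.2 − 6.3)/2 = 1.45 ft; q_5 = 2.46 × 5.42 × 1.45 = 19.33 ft³/s
w_6 = (11.1 − 7.4)/2 = 1.85 ft; q_6 = 1.80 × 3.56 × 1.85 = 11.85 ft³/s
w_7 = (12.6 − 9.2)/2 = 1.7 ft; q_7 = 1.55 × 2.49 × 1.7 = 6.561 ft³/s
Stations 1, 8 contribute zero (depth or velocity is 0).
Q = Σ qᵢ = 74.60 ft³/s

74.6 ft³/s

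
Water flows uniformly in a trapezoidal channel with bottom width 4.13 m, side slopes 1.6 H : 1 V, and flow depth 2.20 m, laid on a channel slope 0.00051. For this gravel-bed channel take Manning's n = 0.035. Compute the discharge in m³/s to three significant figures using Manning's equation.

13.3 m³/s

A = (b + z·y)·y = (4.13 + 1.6×2.20)×2.20 = 16.83 m²
P = b + 2y√(1+z²) = 4.13 + 2×2.20×√(1+1.6²) = 12.43 m
R = A/P = 16.83/12.43 = 1.354 m
Q = (1/n)·A·R^(2/3)·S^(1/2) = (1/0.035) × 16.83 × 1.354^(2/3) × 0.00051^(1/2) = 13.29 m³/s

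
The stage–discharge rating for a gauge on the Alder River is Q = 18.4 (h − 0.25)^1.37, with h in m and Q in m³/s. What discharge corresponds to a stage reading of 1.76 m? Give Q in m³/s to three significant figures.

32.4 m³/s

Q = 18.4 × (1.76 − 0.25)^1.37 = 18.4 × 1.51^1.37 = 32.36 m³/s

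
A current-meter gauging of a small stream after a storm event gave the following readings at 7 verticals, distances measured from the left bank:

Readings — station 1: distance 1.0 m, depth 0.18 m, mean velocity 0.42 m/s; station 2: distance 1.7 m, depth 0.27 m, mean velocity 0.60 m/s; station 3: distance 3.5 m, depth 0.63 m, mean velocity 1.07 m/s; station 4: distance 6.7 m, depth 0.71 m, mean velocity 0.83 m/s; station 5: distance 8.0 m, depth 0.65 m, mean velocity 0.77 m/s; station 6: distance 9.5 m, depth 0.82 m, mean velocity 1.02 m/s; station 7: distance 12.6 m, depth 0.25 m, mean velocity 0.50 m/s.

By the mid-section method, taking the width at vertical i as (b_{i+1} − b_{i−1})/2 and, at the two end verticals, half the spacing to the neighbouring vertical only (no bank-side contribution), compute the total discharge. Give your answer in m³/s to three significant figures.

6.06 m³/s

w_1 = (1.7 − 1.0)/2 = 0.35 m; q_1 = 0.42 × 0.18 × 0.35 = 0.02646 m³/s
w_2 = (3.5 − 1.0)/2 = 1.25 m; q_2 = 0.60 × 0.27 × 1.25 = 0.2025 m³/s
w_3 = (6.7 − 1.7)/2 = 2.5 m; q_3 = 1.07 × 0.63 × 2.5 = 1.685 m³/s
w_4 = (8.0 − 3.5)/2 = 2.25 m; q_4 = 0.83 × 0.71 × 2.25 = 1.326 m³/s
w_5 = (9.5 − 6.7)/2 = 1.4 m; q_5 = 0.77 × 0.65 × 1.4 = 0.7007 m³/s
w_6 = (12.6 − 8.0)/2 = 2.3 m; q_6 = 1.02 × 0.82 × 2.3 = 1.924 m³/s
w_7 = (12.6 − 9.5)/2 = 1.55 m; q_7 = 0.50 × 0.25 × 1.55 = 0.1938 m³/s
Q = Σ qᵢ = 6.058 m³/s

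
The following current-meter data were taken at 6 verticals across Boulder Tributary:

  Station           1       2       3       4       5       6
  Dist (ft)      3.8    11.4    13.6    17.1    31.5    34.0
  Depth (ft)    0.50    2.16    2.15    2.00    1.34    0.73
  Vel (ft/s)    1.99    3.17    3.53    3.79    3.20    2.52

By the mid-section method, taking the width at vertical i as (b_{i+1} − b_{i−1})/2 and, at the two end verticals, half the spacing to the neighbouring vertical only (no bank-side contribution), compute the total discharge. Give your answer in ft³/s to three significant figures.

w_1 = (11.4 − 3.8)/2 = 3.8 ft; q_1 = 1.99 × 0.50 × 3.8 = 3.781 ft³/s
w_2 = (13.6 − 3.8)/2 = 4.9 ft; q_2 = 3.17 × 2.16 × 4.9 = 33.55 ft³/s
w_3 = (17.1 − 11.4)/2 = 2.85 ft; q_3 = 3.53 × 2.15 × 2.85 = 21.63 ft³/s
w_4 = (31.5 − 13.6)/2 = 8.95 ft; q_4 = 3.79 × 2.00 × 8.95 = 67.84 ft³/s
w_5 = (34.0 − 17.1)/2 = 8.45 ft; q_5 = 3.20 × 1.34 × 8.45 = 36.23 ft³/s
w_6 = (34.0 − 31.5)/2 = 1.25 ft; q_6 = 2.52 × 0.73 × 1.25 = 2.300 ft³/s
Q = Σ qᵢ = 165.3 ft³/s

165 ft³/s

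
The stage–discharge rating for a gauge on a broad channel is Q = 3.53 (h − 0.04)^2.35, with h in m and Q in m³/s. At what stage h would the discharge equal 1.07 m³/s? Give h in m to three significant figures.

0.642 m

h − h₀ = (Q/C)^(1/b) = (1.07/3.53)^(1/2.35) = 0.6017 m
h = 0.04 + 0.6017 = 0.6417 m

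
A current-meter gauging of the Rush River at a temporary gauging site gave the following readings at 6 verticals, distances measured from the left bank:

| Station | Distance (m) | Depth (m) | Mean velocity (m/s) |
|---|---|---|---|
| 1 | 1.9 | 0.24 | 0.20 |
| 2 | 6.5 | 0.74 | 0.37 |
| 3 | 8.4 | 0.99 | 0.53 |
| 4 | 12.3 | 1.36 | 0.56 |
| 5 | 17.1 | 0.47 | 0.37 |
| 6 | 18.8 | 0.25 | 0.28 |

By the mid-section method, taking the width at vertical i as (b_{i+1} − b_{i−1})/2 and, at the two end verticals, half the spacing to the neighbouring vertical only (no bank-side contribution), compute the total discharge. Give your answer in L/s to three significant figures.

w_1 = (6.5 − 1.9)/2 = 2.3 m; q_1 = 0.20 × 0.24 × 2.3 = 0.1104 m³/s
w_2 = (8.4 − 1.9)/2 = 3.25 m; q_2 = 0.37 × 0.74 × 3.25 = 0.8899 m³/s
w_3 = (12.3 − 6.5)/2 = 2.9 m; q_3 = 0.53 × 0.99 × 2.9 = 1.522 m³/s
w_4 = (17.1 − 8.4)/2 = 4.35 m; q_4 = 0.56 × 1.36 × 4.35 = 3.313 m³/s
w_5 = (18.8 − 12.3)/2 = 3.25 m; q_5 = 0.37 × 0.47 × 3.25 = 0.5652 m³/s
w_6 = (18.8 − 17.1)/2 = 0.85 m; q_6 = 0.28 × 0.25 × 0.85 = 0.05950 m³/s
Q = Σ qᵢ = 6.460 m³/s
= 6.460 × 1000 = 6460 L/s

6460 L/s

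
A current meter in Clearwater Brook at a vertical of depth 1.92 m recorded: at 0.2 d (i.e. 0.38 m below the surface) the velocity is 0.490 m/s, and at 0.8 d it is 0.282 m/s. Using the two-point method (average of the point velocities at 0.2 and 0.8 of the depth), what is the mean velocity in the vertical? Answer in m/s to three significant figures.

v̄ = (0.490 + 0.282) / 2 = 0.3860 m/s

0.386 m/s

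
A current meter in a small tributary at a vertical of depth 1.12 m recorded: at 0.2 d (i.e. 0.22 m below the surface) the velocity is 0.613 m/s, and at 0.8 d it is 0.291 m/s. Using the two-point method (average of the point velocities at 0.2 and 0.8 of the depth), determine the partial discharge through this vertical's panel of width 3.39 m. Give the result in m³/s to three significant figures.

v̄ = (0.613 + 0.291) / 2 = 0.4520 m/s
q = v̄ × d × w = 0.4520 × 1.12 × 3.39 = 1.716 m³/s

1.72 m³/s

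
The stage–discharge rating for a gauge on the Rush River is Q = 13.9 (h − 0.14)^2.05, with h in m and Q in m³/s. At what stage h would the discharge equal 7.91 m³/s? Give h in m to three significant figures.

0.900 m

h − h₀ = (Q/C)^(1/b) = (7.91/13.9)^(1/2.05) = 0.7596 m
h = 0.14 + 0.7596 = 0.8996 m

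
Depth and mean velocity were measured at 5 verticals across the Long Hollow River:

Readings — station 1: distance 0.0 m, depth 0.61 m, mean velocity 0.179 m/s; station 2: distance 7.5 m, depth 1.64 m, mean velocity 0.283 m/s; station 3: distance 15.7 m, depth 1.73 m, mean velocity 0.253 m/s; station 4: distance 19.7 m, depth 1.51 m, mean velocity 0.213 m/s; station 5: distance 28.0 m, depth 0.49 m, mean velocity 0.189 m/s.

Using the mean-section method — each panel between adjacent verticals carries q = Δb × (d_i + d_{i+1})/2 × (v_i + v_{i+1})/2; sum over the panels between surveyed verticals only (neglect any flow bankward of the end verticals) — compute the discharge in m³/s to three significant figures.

Panel 1-2: Δb = 7.5 m, d̄ = (0.61+1.64)/2 = 1.125, v̄ = (0.179+0.283)/2 = 0.231 → q = 7.5×1.125×0.231 = 1.949 m³/s
Panel 2-3: Δb = 8.2 m, d̄ = (1.64+1.73)/2 = 1.685, v̄ = (0.283+0.253)/2 = 0.268 → q = 8.2×1.685×0.268 = 3.703 m³/s
Panel 3-4: Δb = 4 m, d̄ = (1.73+1.51)/2 = 1.62, v̄ = (0.253+0.213)/2 = 0.233 → q = 4×1.62×0.233 = 1.510 m³/s
Panel 4-5: Δb = 8.3 m, d̄ = (1.51+0.49)/2 = 1, v̄ = (0.213+0.189)/2 = 0.201 → q = 8.3×1×0.201 = 1.668 m³/s
Q = Σ q = 8.830 m³/s

8.83 m³/s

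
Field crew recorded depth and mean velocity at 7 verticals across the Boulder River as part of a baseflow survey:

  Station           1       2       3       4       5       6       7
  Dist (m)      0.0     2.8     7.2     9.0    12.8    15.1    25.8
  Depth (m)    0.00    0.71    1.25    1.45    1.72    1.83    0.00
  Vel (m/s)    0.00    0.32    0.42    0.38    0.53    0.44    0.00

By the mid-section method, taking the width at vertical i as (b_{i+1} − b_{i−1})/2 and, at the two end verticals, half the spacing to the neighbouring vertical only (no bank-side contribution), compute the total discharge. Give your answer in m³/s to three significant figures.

w_2 = (7.2 − 0.0)/2 = 3.6 m; q_2 = 0.32 × 0.71 × 3.6 = 0.8179 m³/s
w_3 = (9.0 − 2.8)/2 = 3.1 m; q_3 = 0.42 × 1.25 × 3.1 = 1.628 m³/s
w_4 = (12.8 − 7.2)/2 = 2.8 m; q_4 = 0.38 × 1.45 × 2.8 = 1.543 m³/s
w_5 = (15.1 − 9.0)/2 = 3.05 m; q_5 = 0.53 × 1.72 × 3.05 = 2.780 m³/s
w_6 = (25.8 − 12.8)/2 = 6.5 m; q_6 = 0.44 × 1.83 × 6.5 = 5.234 m³/s
Stations 1, 7 contribute zero (depth or velocity is 0).
Q = Σ qᵢ = 12.00 m³/s

12.0 m³/s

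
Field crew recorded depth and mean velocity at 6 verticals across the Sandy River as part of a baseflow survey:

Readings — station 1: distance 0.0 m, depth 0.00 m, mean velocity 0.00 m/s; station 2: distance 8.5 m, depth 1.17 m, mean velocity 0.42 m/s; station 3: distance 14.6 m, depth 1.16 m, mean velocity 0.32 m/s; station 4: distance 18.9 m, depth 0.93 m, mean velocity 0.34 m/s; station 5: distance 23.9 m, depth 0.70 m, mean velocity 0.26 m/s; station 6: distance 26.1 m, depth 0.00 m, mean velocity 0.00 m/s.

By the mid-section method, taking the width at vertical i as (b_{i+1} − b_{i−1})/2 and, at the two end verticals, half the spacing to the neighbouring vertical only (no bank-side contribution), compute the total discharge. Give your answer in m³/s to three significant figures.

w_2 = (14.6 − 0.0)/2 = 7.3 m; q_2 = 0.42 × 1.17 × 7.3 = 3.587 m³/s
w_3 = (18.9 − 8.5)/2 = 5.2 m; q_3 = 0.32 × 1.16 × 5.2 = 1.930 m³/s
w_4 = (23.9 − 14.6)/2 = 4.65 m; q_4 = 0.34 × 0.93 × 4.65 = 1.470 m³/s
w_5 = (26.1 − 18.9)/2 = 3.6 m; q_5 = 0.26 × 0.70 × 3.6 = 0.6552 m³/s
Stations 1, 6 contribute zero (depth or velocity is 0).
Q = Σ qᵢ = 7.643 m³/s

7.64 m³/s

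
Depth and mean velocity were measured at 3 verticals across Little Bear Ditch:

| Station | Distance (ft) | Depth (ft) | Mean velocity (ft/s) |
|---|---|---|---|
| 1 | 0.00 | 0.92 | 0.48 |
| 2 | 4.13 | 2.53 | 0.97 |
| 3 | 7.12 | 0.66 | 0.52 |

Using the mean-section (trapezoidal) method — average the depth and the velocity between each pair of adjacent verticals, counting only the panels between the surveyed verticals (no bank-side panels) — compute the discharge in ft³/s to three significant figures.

8.72 ft³/s

Panel 1-2: Δb = 4.13 ft, d̄ = (0.92+2.53)/2 = 1.725, v̄ = (0.48+0.97)/2 = 0.725 → q = 4.13×1.725×0.725 = 5.165 ft³/s
Panel 2-3: Δb = 2.99 ft, d̄ = (2.53+0.66)/2 = 1.595, v̄ = (0.97+0.52)/2 = 0.745 → q = 2.99×1.595×0.745 = 3.553 ft³/s
Q = Σ q = 8.718 ft³/s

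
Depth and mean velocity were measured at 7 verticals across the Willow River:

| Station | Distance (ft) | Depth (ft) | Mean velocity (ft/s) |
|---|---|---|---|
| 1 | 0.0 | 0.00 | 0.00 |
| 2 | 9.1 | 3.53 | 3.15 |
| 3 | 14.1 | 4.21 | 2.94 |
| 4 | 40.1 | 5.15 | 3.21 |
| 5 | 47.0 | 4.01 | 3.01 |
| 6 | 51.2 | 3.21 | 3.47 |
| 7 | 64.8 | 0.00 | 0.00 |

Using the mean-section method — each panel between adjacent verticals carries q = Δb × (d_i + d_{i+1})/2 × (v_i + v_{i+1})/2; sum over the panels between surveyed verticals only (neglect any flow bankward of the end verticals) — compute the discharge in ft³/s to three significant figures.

Panel 1-2: Δb = 9.1 ft, d̄ = (0.00+3.53)/2 = 1.765, v̄ = (0.00+3.15)/2 = 1.575 → q = 9.1×1.765×1.575 = 25.30 ft³/s
Panel 2-3: Δb = 5 ft, d̄ = (3.53+4.21)/2 = 3.87, v̄ = (3.15+2.94)/2 = 3.045 → q = 5×3.87×3.045 = 58.92 ft³/s
Panel 3-4: Δb = 26 ft, d̄ = (4.21+5.15)/2 = 4.68, v̄ = (2.94+3.21)/2 = 3.075 → q = 26×4.68×3.075 = 374.2 ft³/s
Panel 4-5: Δb = 6.9 ft, d̄ = (5.15+4.01)/2 = 4.58, v̄ = (3.21+3.01)/2 = 3.11 → q = 6.9×4.58×3.11 = 98.28 ft³/s
Panel 5-6: Δb = 4.2 ft, d̄ = (4.01+3.21)/2 = 3.61, v̄ = (3.01+3.47)/2 = 3.24 → q = 4.2×3.61×3.24 = 49.12 ft³/s
Panel 6-7: Δb = 13.6 ft, d̄ = (3.21+0.00)/2 = 1.605, v̄ = (3.47+0.00)/2 = 1.735 → q = 13.6×1.605×1.735 = 37.87 ft³/s
Q = Σ q = 643.7 ft³/s

644 ft³/s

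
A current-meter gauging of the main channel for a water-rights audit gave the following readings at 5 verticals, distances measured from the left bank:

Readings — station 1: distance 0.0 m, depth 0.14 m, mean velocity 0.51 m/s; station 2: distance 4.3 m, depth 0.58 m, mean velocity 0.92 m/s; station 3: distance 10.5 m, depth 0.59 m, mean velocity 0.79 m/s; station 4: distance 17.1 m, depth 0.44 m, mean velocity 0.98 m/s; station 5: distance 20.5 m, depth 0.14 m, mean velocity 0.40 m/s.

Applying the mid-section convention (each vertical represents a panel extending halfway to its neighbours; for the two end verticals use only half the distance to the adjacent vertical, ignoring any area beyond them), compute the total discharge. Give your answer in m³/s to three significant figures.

8.19 m³/s

w_1 = (4.3 − 0.0)/2 = 2.15 m; q_1 = 0.51 × 0.14 × 2.15 = 0.1535 m³/s
w_2 = (10.5 − 0.0)/2 = 5.25 m; q_2 = 0.92 × 0.58 × 5.25 = 2.801 m³/s
w_3 = (17.1 − 4.3)/2 = 6.4 m; q_3 = 0.79 × 0.59 × 6.4 = 2.983 m³/s
w_4 = (20.5 − 10.5)/2 = 5 m; q_4 = 0.98 × 0.44 × 5 = 2.156 m³/s
w_5 = (20.5 − 17.1)/2 = 1.7 m; q_5 = 0.40 × 0.14 × 1.7 = 0.09520 m³/s
Q = Σ qᵢ = 8.189 m³/s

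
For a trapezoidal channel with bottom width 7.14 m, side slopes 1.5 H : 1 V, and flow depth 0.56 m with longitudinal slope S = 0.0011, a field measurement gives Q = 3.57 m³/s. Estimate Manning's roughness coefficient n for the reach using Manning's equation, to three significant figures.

0.0257

A = (b + z·y)·y = (7.14 + 1.5×0.56)×0.56 = 4.469 m²
P = b + 2y√(1+z²) = 7.14 + 2×0.56×√(1+1.5²) = 9.159 m
R = A/P = 4.469/9.159 = 0.4879 m
n = (1/Q)·A·R^(2/3)·S^(1/2) = (1/3.57) × 4.469 × 0.6198 × 0.03317 = 0.02573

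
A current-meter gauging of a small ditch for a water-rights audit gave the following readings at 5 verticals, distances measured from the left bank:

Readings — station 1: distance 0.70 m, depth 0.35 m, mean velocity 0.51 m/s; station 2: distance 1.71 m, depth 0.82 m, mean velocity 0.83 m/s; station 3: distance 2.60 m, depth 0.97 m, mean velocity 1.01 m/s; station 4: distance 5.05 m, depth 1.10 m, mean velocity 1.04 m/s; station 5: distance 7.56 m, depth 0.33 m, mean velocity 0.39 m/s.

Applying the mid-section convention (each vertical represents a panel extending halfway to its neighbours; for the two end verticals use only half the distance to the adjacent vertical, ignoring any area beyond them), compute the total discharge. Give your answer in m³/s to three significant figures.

w_1 = (1.71 − 0.70)/2 = 0.505 m; q_1 = 0.51 × 0.35 × 0.505 = 0.09014 m³/s
w_2 = (2.60 − 0.70)/2 = 0.95 m; q_2 = 0.83 × 0.82 × 0.95 = 0.6466 m³/s
w_3 = (5.05 − 1.71)/2 = 1.67 m; q_3 = 1.01 × 0.97 × 1.67 = 1.636 m³/s
w_4 = (7.56 − 2.60)/2 = 2.48 m; q_4 = 1.04 × 1.10 × 2.48 = 2.837 m³/s
w_5 = (7.56 − 5.05)/2 = 1.255 m; q_5 = 0.39 × 0.33 × 1.255 = 0.1615 m³/s
Q = Σ qᵢ = 5.371 m³/s

5.37 m³/s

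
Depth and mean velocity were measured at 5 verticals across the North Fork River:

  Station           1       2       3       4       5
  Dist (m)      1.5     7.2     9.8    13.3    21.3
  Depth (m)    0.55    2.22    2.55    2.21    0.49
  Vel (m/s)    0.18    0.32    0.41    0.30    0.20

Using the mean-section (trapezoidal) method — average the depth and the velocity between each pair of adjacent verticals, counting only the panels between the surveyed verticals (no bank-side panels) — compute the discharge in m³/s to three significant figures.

Panel 1-2: Δb = 5.7 m, d̄ = (0.55+2.22)/2 = 1.385, v̄ = (0.18+0.32)/2 = 0.25 → q = 5.7×1.385×0.25 = 1.974 m³/s
Panel 2-3: Δb = 2.6 m, d̄ = (2.22+2.55)/2 = 2.385, v̄ = (0.32+0.41)/2 = 0.365 → q = 2.6×2.385×0.365 = 2.263 m³/s
Panel 3-4: Δb = 3.5 m, d̄ = (2.55+2.21)/2 = 2.38, v̄ = (0.41+0.30)/2 = 0.355 → q = 3.5×2.38×0.355 = 2.957 m³/s
Panel 4-5: Δb = 8 m, d̄ = (2.21+0.49)/2 = 1.35, v̄ = (0.30+0.20)/2 = 0.25 → q = 8×1.35×0.25 = 2.700 m³/s
Q = Σ q = 9.894 m³/s

9.89 m³/s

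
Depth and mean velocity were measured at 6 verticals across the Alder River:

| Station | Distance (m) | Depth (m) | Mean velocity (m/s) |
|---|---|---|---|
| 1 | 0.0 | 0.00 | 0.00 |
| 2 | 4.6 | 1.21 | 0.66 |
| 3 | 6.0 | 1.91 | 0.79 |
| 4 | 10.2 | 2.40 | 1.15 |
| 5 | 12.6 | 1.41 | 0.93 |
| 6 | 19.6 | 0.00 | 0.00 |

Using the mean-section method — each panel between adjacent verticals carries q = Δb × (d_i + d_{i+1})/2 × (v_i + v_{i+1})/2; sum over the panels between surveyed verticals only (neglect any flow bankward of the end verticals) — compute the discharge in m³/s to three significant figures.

18.3 m³/s

Panel 1-2: Δb = 4.6 m, d̄ = (0.00+1.21)/2 = 0.605, v̄ = (0.00+0.66)/2 = 0.33 → q = 4.6×0.605×0.33 = 0.9184 m³/s
Panel 2-3: Δb = 1.4 m, d̄ = (1.21+1.91)/2 = 1.56, v̄ = (0.66+0.79)/2 = 0.725 → q = 1.4×1.56×0.725 = 1.583 m³/s
Panel 3-4: Δb = 4.2 m, d̄ = (1.91+2.40)/2 = 2.155, v̄ = (0.79+1.15)/2 = 0.97 → q = 4.2×2.155×0.97 = 8.779 m³/s
Panel 4-5: Δb = 2.4 m, d̄ = (2.40+1.41)/2 = 1.905, v̄ = (1.15+0.93)/2 = 1.04 → q = 2.4×1.905×1.04 = 4.755 m³/s
Panel 5-6: Δb = 7 m, d̄ = (1.41+0.00)/2 = 0.705, v̄ = (0.93+0.00)/2 = 0.465 → q = 7×0.705×0.465 = 2.295 m³/s
Q = Σ q = 18.33 m³/s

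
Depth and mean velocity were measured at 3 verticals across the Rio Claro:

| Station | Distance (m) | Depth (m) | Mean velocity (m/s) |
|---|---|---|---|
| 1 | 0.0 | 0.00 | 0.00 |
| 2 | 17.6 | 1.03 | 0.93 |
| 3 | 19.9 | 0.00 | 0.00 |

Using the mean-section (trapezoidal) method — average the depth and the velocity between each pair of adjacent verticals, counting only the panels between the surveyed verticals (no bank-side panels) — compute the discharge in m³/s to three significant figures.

4.77 m³/s

Panel 1-2: Δb = 17.6 m, d̄ = (0.00+1.03)/2 = 0.515, v̄ = (0.00+0.93)/2 = 0.465 → q = 17.6×0.515×0.465 = 4.215 m³/s
Panel 2-3: Δb = 2.3 m, d̄ = (1.03+0.00)/2 = 0.515, v̄ = (0.93+0.00)/2 = 0.465 → q = 2.3×0.515×0.465 = 0.5508 m³/s
Q = Σ q = 4.766 m³/s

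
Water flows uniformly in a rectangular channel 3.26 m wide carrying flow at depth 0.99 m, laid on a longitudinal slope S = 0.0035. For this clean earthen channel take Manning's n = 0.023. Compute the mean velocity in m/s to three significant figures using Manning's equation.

1.86 m/s

A = b·y = 3.26 × 0.99 = 3.227 m²
P = b + 2y = 3.26 + 2×0.99 = 5.240 m
R = A/P = 3.227/5.240 = 0.6159 m
Q = (1/n)·A·R^(2/3)·S^(1/2) = (1/0.023) × 3.227 × 0.6159^(2/3) × 0.0035^(1/2) = 6.010 m³/s
V = Q/A = 6.010/3.227 = 1.862 m/s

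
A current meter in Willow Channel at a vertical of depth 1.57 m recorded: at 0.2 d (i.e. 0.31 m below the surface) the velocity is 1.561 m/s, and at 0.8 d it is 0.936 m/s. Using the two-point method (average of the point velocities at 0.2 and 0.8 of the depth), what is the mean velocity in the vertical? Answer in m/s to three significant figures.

1.25 m/s

v̄ = (1.561 + 0.936) / 2 = 1.249 m/s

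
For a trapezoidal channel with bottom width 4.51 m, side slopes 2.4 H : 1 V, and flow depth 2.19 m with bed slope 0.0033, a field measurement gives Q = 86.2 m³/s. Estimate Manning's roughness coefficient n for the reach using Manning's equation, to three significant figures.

A = (b + z·y)·y = (4.51 + 2.4×2.19)×2.19 = 21.39 m²
P = b + 2y√(1+z²) = 4.51 + 2×2.19×√(1+2.4²) = 15.90 m
R = A/P = 21.39/15.90 = 1.345 m
n = (1/Q)·A·R^(2/3)·S^(1/2) = (1/86.2) × 21.39 × 1.219 × 0.05745 = 0.01737

0.0174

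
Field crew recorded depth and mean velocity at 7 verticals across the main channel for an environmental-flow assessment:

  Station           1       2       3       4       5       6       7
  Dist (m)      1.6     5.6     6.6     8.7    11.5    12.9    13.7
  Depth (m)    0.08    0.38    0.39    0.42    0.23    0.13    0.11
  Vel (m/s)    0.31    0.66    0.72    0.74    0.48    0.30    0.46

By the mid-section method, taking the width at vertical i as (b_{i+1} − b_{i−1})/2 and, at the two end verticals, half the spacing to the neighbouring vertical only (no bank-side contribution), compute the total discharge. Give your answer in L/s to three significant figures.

w_1 = (5.6 − 1.6)/2 = 2 m; q_1 = 0.31 × 0.08 × 2 = 0.04960 m³/s
w_2 = (6.6 − 1.6)/2 = 2.5 m; q_2 = 0.66 × 0.38 × 2.5 = 0.6270 m³/s
w_3 = (8.7 − 5.6)/2 = 1.55 m; q_3 = 0.72 × 0.39 × 1.55 = 0.4352 m³/s
w_4 = (11.5 − 6.6)/2 = 2.45 m; q_4 = 0.74 × 0.42 × 2.45 = 0.7615 m³/s
w_5 = (12.9 − 8.7)/2 = 2.1 m; q_5 = 0.48 × 0.23 × 2.1 = 0.2318 m³/s
w_6 = (13.7 − 11.5)/2 = 1.1 m; q_6 = 0.30 × 0.13 × 1.1 = 0.04290 m³/s
w_7 = (13.7 − 12.9)/2 = 0.4 m; q_7 = 0.46 × 0.11 × 0.4 = 0.02024 m³/s
Q = Σ qᵢ = 2.168 m³/s
= 2.168 × 1000 = 2168 L/s

2170 L/s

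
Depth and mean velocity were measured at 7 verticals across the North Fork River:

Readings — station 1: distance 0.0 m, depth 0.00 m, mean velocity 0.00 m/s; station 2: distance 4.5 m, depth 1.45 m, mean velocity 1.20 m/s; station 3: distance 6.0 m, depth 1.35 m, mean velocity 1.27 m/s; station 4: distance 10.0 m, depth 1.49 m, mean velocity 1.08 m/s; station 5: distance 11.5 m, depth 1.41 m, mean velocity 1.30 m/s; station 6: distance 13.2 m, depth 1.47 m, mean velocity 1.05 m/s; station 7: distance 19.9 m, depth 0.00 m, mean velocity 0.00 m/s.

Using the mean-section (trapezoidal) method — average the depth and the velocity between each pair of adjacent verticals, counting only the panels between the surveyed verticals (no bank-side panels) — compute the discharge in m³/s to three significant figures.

19.3 m³/s

Panel 1-2: Δb = 4.5 m, d̄ = (0.00+1.45)/2 = 0.725, v̄ = (0.00+1.20)/2 = 0.6 → q = 4.5×0.725×0.6 = 1.958 m³/s
Panel 2-3: Δb = 1.5 m, d̄ = (1.45+1.35)/2 = 1.4, v̄ = (1.20+1.27)/2 = 1.235 → q = 1.5×1.4×1.235 = 2.594 m³/s
Panel 3-4: Δb = 4 m, d̄ = (1.35+1.49)/2 = 1.42, v̄ = (1.27+1.08)/2 = 1.175 → q = 4×1.42×1.175 = 6.674 m³/s
Panel 4-5: Δb = 1.5 m, d̄ = (1.49+1.41)/2 = 1.45, v̄ = (1.08+1.30)/2 = 1.19 → q = 1.5×1.45×1.19 = 2.588 m³/s
Panel 5-6: Δb = 1.7 m, d̄ = (1.41+1.47)/2 = 1.44, v̄ = (1.30+1.05)/2 = 1.175 → q = 1.7×1.44×1.175 = 2.876 m³/s
Panel 6-7: Δb = 6.7 m, d̄ = (1.47+0.00)/2 = 0.735, v̄ = (1.05+0.00)/2 = 0.525 → q = 6.7×0.735×0.525 = 2.585 m³/s
Q = Σ q = 19.28 m³/s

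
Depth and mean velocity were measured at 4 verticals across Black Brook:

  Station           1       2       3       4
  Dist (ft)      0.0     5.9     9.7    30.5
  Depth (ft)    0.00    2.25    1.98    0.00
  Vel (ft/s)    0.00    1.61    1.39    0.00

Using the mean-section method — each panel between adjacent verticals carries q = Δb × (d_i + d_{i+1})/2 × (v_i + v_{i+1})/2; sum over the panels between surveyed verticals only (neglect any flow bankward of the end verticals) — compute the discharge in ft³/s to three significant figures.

Panel 1-2: Δb = 5.9 ft, d̄ = (0.00+2.25)/2 = 1.125, v̄ = (0.00+1.61)/2 = 0.805 → q = 5.9×1.125×0.805 = 5.343 ft³/s
Panel 2-3: Δb = 3.8 ft, d̄ = (2.25+1.98)/2 = 2.115, v̄ = (1.61+1.39)/2 = 1.5 → q = 3.8×2.115×1.5 = 12.06 ft³/s
Panel 3-4: Δb = 20.8 ft, d̄ = (1.98+0.00)/2 = 0.99, v̄ = (1.39+0.00)/2 = 0.695 → q = 20.8×0.99×0.695 = 14.31 ft³/s
Q = Σ q = 31.71 ft³/s

31.7 ft³/s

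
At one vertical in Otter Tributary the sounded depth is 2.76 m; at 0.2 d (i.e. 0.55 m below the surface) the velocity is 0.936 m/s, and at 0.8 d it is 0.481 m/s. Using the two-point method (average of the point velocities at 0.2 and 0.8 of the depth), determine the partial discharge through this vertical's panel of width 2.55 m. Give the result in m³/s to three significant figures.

v̄ = (0.936 + 0.481) / 2 = 0.7085 m/s
q = v̄ × d × w = 0.7085 × 2.76 × 2.55 = 4.986 m³/s

4.99 m³/s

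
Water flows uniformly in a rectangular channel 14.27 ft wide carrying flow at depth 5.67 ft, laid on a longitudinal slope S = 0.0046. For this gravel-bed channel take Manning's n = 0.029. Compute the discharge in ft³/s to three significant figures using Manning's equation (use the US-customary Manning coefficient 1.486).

A = b·y = 14.27 × 5.67 = 80.91 ft²
P = b + 2y = 14.27 + 2×5.67 = 25.61 ft
R = A/P = 80.91/25.61 = 3.159 ft
Q = (1.486/n)·A·R^(2/3)·S^(1/2) = (1.486/0.029) × 80.91 × 3.159^(2/3) × 0.0046^(1/2) = 605.4 ft³/s

605 ft³/s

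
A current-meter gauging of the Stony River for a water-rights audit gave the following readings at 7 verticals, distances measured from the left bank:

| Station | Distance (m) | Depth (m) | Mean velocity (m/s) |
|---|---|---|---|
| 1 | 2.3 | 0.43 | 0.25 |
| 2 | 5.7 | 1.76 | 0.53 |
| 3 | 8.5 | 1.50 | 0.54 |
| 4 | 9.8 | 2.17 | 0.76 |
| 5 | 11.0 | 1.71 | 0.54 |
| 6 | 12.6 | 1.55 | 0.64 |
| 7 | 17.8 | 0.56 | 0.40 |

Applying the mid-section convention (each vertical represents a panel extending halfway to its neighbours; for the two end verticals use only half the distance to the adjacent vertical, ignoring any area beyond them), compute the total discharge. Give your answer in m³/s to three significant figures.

12.0 m³/s

w_1 = (5.7 − 2.3)/2 = 1.7 m; q_1 = 0.25 × 0.43 × 1.7 = 0.1828 m³/s
w_2 = (8.5 − 2.3)/2 = 3.1 m; q_2 = 0.53 × 1.76 × 3.1 = 2.892 m³/s
w_3 = (9.8 − 5.7)/2 = 2.05 m; q_3 = 0.54 × 1.50 × 2.05 = 1.661 m³/s
w_4 = (11.0 − 8.5)/2 = 1.25 m; q_4 = 0.76 × 2.17 × 1.25 = 2.062 m³/s
w_5 = (12.6 − 9.8)/2 = 1.4 m; q_5 = 0.54 × 1.71 × 1.4 = 1.293 m³/s
w_6 = (17.8 − 11.0)/2 = 3.4 m; q_6 = 0.64 × 1.55 × 3.4 = 3.373 m³/s
w_7 = (17.8 − 12.6)/2 = 2.6 m; q_7 = 0.40 × 0.56 × 2.6 = 0.5824 m³/s
Q = Σ qᵢ = 12.04 m³/s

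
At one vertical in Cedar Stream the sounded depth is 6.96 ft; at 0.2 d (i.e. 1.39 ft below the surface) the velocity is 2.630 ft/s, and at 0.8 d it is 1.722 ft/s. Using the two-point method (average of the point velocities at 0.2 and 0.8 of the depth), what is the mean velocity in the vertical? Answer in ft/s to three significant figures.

v̄ = (2.630 + 1.722) / 2 = 2.176 ft/s

2.18 ft/s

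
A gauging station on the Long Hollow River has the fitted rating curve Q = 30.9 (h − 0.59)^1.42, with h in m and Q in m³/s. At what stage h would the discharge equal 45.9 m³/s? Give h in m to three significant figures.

1.91 m

h − h₀ = (Q/C)^(1/b) = (45.9/30.9)^(1/1.42) = 1.321 m
h = 0.59 + 1.321 = 1.911 m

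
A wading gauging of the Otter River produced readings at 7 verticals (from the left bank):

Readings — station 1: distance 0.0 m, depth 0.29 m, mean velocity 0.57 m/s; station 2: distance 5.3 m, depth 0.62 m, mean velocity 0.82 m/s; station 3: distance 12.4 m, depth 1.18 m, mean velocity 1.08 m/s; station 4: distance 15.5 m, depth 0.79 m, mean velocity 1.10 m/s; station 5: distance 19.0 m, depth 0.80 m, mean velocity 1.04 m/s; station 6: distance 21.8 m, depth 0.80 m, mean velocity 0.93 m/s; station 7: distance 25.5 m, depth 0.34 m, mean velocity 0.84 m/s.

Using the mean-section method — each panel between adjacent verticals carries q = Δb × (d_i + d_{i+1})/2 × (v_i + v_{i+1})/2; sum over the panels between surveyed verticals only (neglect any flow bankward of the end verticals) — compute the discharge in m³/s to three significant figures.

18.1 m³/s

Panel 1-2: Δb = 5.3 m, d̄ = (0.29+0.62)/2 = 0.455, v̄ = (0.57+0.82)/2 = 0.695 → q = 5.3×0.455×0.695 = 1.676 m³/s
Panel 2-3: Δb = 7.1 m, d̄ = (0.62+1.18)/2 = 0.9, v̄ = (0.82+1.08)/2 = 0.95 → q = 7.1×0.9×0.95 = 6.071 m³/s
Panel 3-4: Δb = 3.1 m, d̄ = (1.18+0.79)/2 = 0.985, v̄ = (1.08+1.10)/2 = 1.09 → q = 3.1×0.985×1.09 = 3.328 m³/s
Panel 4-5: Δb = 3.5 m, d̄ = (0.79+0.80)/2 = 0.795, v̄ = (1.10+1.04)/2 = 1.07 → q = 3.5×0.795×1.07 = 2.977 m³/s
Panel 5-6: Δb = 2.8 m, d̄ = (0.80+0.80)/2 = 0.8, v̄ = (1.04+0.93)/2 = 0.985 → q = 2.8×0.8×0.985 = 2.206 m³/s
Panel 6-7: Δb = 3.7 m, d̄ = (0.80+0.34)/2 = 0.57, v̄ = (0.93+0.84)/2 = 0.885 → q = 3.7×0.57×0.885 = 1.866 m³/s
Q = Σ q = 18.12 m³/s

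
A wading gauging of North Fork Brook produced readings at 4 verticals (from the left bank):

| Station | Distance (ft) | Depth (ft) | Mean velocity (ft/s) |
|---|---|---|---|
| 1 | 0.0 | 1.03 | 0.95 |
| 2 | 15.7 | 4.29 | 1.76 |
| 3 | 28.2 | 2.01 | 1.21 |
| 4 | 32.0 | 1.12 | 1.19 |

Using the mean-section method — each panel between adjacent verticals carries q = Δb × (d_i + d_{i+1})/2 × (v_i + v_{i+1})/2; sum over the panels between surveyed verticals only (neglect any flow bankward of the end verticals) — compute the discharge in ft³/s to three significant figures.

Panel 1-2: Δb = 15.7 ft, d̄ = (1.03+4.29)/2 = 2.66, v̄ = (0.95+1.76)/2 = 1.355 → q = 15.7×2.66×1.355 = 56.59 ft³/s
Panel 2-3: Δb = 12.5 ft, d̄ = (4.29+2.01)/2 = 3.15, v̄ = (1.76+1.21)/2 = 1.485 → q = 12.5×3.15×1.485 = 58.47 ft³/s
Panel 3-4: Δb = 3.8 ft, d̄ = (2.01+1.12)/2 = 1.565, v̄ = (1.21+1.19)/2 = 1.2 → q = 3.8×1.565×1.2 = 7.136 ft³/s
Q = Σ q = 122.2 ft³/s

122 ft³/s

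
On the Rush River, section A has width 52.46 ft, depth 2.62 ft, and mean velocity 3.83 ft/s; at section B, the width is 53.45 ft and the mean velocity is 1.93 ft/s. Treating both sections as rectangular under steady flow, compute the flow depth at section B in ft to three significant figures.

Q = A₁V₁ = (52.46×2.62) × 3.83 = 526.4 ft³/s
d₂ = Q/(b₂ V₂) = 526.4/(53.45×1.93) = 5.103 ft

5.10 ft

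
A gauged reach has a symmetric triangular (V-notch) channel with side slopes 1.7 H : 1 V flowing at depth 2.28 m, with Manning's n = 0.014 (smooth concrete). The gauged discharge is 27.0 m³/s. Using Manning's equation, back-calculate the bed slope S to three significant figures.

0.00187

A = z·y² = 1.7×2.28² = 8.837 m²
P = 2y√(1+z²) = 2×2.28×√(1+1.7²) = 8.994 m
R = A/P = 8.837/8.994 = 0.9826 m
S = (Q·n / (1·A·R^(2/3)))² = (27.0×0.014 / (1×8.837×0.9884))² = 0.001873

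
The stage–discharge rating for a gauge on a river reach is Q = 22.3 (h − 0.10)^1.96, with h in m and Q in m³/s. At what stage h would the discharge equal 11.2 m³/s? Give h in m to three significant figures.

h − h₀ = (Q/C)^(1/b) = (11.2/22.3)^(1/1.96) = 0.7037 m
h = 0.10 + 0.7037 = 0.8037 m

0.804 m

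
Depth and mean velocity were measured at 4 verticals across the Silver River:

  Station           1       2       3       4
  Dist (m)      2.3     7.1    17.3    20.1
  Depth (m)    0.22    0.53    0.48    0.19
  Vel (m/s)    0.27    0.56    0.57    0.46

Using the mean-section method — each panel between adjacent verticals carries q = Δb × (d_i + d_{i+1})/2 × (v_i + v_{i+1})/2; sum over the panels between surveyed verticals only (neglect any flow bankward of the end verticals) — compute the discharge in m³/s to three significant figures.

Panel 1-2: Δb = 4.8 m, d̄ = (0.22+0.53)/2 = 0.375, v̄ = (0.27+0.56)/2 = 0.415 → q = 4.8×0.375×0.415 = 0.7470 m³/s
Panel 2-3: Δb = 10.2 m, d̄ = (0.53+0.48)/2 = 0.505, v̄ = (0.56+0.57)/2 = 0.565 → q = 10.2×0.505×0.565 = 2.910 m³/s
Panel 3-4: Δb = 2.8 m, d̄ = (0.48+0.19)/2 = 0.335, v̄ = (0.57+0.46)/2 = 0.515 → q = 2.8×0.335×0.515 = 0.4831 m³/s
Q = Σ q = 4.140 m³/s

4.14 m³/s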